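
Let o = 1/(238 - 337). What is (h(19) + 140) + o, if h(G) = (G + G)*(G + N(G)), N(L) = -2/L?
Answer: 84941/99 ≈ 857.99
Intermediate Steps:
o = -1/99 (o = 1/(-99) = -1/99 ≈ -0.010101)
h(G) = 2*G*(G - 2/G) (h(G) = (G + G)*(G - 2/G) = (2*G)*(G - 2/G) = 2*G*(G - 2/G))
(h(19) + 140) + o = ((-4 + 2*19²) + 140) - 1/99 = ((-4 + 2*361) + 140) - 1/99 = ((-4 + 722) + 140) - 1/99 = (718 + 140) - 1/99 = 858 - 1/99 = 84941/99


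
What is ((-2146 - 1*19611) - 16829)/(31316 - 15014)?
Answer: -6431/2717 ≈ -2.3669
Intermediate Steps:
((-2146 - 1*19611) - 16829)/(31316 - 15014) = ((-2146 - 19611) - 16829)/16302 = (-21757 - 16829)*(1/16302) = -38586*1/16302 = -6431/2717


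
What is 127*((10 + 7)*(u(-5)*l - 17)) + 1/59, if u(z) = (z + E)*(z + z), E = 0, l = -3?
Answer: -21272626/59 ≈ -3.6055e+5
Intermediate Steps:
u(z) = 2*z**2 (u(z) = (z + 0)*(z + z) = z*(2*z) = 2*z**2)
127*((10 + 7)*(u(-5)*l - 17)) + 1/59 = 127*((10 + 7)*((2*(-5)**2)*(-3) - 17)) + 1/59 = 127*(17*((2*25)*(-3) - 17)) + 1/59 = 127*(17*(50*(-3) - 17)) + 1/59 = 127*(17*(-150 - 17)) + 1/59 = 127*(17*(-167)) + 1/59 = 127*(-2839) + 1/59 = -360553 + 1/59 = -21272626/59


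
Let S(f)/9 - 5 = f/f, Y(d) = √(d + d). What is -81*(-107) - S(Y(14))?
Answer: 8613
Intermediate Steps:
Y(d) = √2*√d (Y(d) = √(2*d) = √2*√d)
S(f) = 54 (S(f) = 45 + 9*(f/f) = 45 + 9*1 = 45 + 9 = 54)
-81*(-107) - S(Y(14)) = -81*(-107) - 1*54 = 8667 - 54 = 8613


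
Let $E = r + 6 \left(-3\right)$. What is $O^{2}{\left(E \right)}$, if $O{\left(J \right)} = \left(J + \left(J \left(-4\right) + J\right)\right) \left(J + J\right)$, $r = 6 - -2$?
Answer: $160000$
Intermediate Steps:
$r = 8$ ($r = 6 + 2 = 8$)
$E = -10$ ($E = 8 + 6 \left(-3\right) = 8 - 18 = -10$)
$O{\left(J \right)} = - 4 J^{2}$ ($O{\left(J \right)} = \left(J + \left(- 4 J + J\right)\right) 2 J = \left(J - 3 J\right) 2 J = - 2 J 2 J = - 4 J^{2}$)
$O^{2}{\left(E \right)} = \left(- 4 \left(-10\right)^{2}\right)^{2} = \left(\left(-4\right) 100\right)^{2} = \left(-400\right)^{2} = 160000$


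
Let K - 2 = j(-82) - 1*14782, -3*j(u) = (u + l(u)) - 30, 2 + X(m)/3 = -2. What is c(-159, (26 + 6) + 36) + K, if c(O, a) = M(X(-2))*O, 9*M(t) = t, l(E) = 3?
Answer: -43595/3 ≈ -14532.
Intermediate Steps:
X(m) = -12 (X(m) = -6 + 3*(-2) = -6 - 6 = -12)
M(t) = t/9
j(u) = 9 - u/3 (j(u) = -((u + 3) - 30)/3 = -((3 + u) - 30)/3 = -(-27 + u)/3 = 9 - u/3)
c(O, a) = -4*O/3 (c(O, a) = ((⅑)*(-12))*O = -4*O/3)
K = -44231/3 (K = 2 + ((9 - ⅓*(-82)) - 1*14782) = 2 + ((9 + 82/3) - 14782) = 2 + (109/3 - 14782) = 2 - 44237/3 = -44231/3 ≈ -14744.)
c(-159, (26 + 6) + 36) + K = -4/3*(-159) - 44231/3 = 212 - 44231/3 = -43595/3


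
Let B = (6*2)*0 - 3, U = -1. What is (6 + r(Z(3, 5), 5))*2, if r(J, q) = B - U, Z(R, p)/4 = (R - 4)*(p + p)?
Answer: 8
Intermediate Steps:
B = -3 (B = 12*0 - 3 = 0 - 3 = -3)
Z(R, p) = 8*p*(-4 + R) (Z(R, p) = 4*((R - 4)*(p + p)) = 4*((-4 + R)*(2*p)) = 4*(2*p*(-4 + R)) = 8*p*(-4 + R))
r(J, q) = -2 (r(J, q) = -3 - 1*(-1) = -3 + 1 = -2)
(6 + r(Z(3, 5), 5))*2 = (6 - 2)*2 = 4*2 = 8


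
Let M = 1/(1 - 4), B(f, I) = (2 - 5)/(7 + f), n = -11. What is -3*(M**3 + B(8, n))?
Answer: 32/45 ≈ 0.71111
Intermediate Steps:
B(f, I) = -3/(7 + f)
M = -1/3 (M = 1/(-3) = -1/3 ≈ -0.33333)
-3*(M**3 + B(8, n)) = -3*((-1/3)**3 - 3/(7 + 8)) = -3*(-1/27 - 3/15) = -3*(-1/27 - 3*1/15) = -3*(-1/27 - 1/5) = -3*(-32/135) = 32/45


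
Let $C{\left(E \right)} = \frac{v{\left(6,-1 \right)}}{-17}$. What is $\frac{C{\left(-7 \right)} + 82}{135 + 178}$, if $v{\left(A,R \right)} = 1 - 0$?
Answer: $\frac{1393}{5321} \approx 0.26179$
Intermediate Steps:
$v{\left(A,R \right)} = 1$ ($v{\left(A,R \right)} = 1 + 0 = 1$)
$C{\left(E \right)} = - \frac{1}{17}$ ($C{\left(E \right)} = 1 \frac{1}{-17} = 1 \left(- \frac{1}{17}\right) = - \frac{1}{17}$)
$\frac{C{\left(-7 \right)} + 82}{135 + 178} = \frac{- \frac{1}{17} + 82}{135 + 178} = \frac{1393}{17 \cdot 313} = \frac{1393}{17} \cdot \frac{1}{313} = \frac{1393}{5321}$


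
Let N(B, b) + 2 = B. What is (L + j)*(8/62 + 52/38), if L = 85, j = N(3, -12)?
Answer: 75852/589 ≈ 128.78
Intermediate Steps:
N(B, b) = -2 + B
j = 1 (j = -2 + 3 = 1)
(L + j)*(8/62 + 52/38) = (85 + 1)*(8/62 + 52/38) = 86*(8*(1/62) + 52*(1/38)) = 86*(4/31 + 26/19) = 86*(882/589) = 75852/589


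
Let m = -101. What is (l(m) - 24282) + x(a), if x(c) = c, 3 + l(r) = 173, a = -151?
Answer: -24263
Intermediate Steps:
l(r) = 170 (l(r) = -3 + 173 = 170)
(l(m) - 24282) + x(a) = (170 - 24282) - 151 = -24112 - 151 = -24263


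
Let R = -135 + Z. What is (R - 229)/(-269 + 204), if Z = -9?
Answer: 373/65 ≈ 5.7385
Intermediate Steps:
R = -144 (R = -135 - 9 = -144)
(R - 229)/(-269 + 204) = (-144 - 229)/(-269 + 204) = -373/(-65) = -373*(-1/65) = 373/65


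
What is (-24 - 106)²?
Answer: 16900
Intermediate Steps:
(-24 - 106)² = (-130)² = 16900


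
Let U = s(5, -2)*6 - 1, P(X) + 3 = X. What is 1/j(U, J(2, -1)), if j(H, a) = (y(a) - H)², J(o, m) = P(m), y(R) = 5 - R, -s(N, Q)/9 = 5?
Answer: 1/78400 ≈ 1.2755e-5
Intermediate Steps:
s(N, Q) = -45 (s(N, Q) = -9*5 = -45)
P(X) = -3 + X
J(o, m) = -3 + m
U = -271 (U = -45*6 - 1 = -270 - 1 = -271)
j(H, a) = (5 - H - a)² (j(H, a) = ((5 - a) - H)² = (5 - H - a)²)
1/j(U, J(2, -1)) = 1/((-5 - 271 + (-3 - 1))²) = 1/((-5 - 271 - 4)²) = 1/((-280)²) = 1/78400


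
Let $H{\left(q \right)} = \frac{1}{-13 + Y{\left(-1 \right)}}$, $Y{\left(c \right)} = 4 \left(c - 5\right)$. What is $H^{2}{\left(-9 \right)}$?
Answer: $\frac{1}{1369} \approx 0.00073046$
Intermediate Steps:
$Y{\left(c \right)} = -20 + 4 c$ ($Y{\left(c \right)} = 4 \left(-5 + c\right) = -20 + 4 c$)
$H{\left(q \right)} = - \frac{1}{37}$ ($H{\left(q \right)} = \frac{1}{-13 + \left(-20 + 4 \left(-1\right)\right)} = \frac{1}{-13 - 24} = \frac{1}{-37} = - \frac{1}{37}$)
$H^{2}{\left(-9 \right)} = \left(- \frac{1}{37}\right)^{2} = \frac{1}{1369}$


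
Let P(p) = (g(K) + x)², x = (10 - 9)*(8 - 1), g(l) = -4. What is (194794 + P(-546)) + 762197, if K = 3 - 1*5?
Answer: 957000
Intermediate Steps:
K = -2 (K = 3 - 5 = -2)
x = 7 (x = 1*7 = 7)
P(p) = 9 (P(p) = (-4 + 7)² = 3² = 9)
(194794 + P(-546)) + 762197 = (194794 + 9) + 762197 = 194803 + 762197 = 957000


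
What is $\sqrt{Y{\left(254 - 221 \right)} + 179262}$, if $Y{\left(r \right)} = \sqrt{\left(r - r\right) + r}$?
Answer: $\sqrt{179262 + \sqrt{33}} \approx 423.4$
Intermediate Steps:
$Y{\left(r \right)} = \sqrt{r}$ ($Y{\left(r \right)} = \sqrt{0 + r} = \sqrt{r}$)
$\sqrt{Y{\left(254 - 221 \right)} + 179262} = \sqrt{\sqrt{254 - 221} + 179262} = \sqrt{\sqrt{33} + 179262} = \sqrt{179262 + \sqrt{33}}$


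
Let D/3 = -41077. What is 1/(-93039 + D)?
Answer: -1/216270 ≈ -4.6238e-6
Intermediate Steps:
D = -123231 (D = 3*(-41077) = -123231)
1/(-93039 + D) = 1/(-93039 - 123231) = 1/(-216270) = -1/216270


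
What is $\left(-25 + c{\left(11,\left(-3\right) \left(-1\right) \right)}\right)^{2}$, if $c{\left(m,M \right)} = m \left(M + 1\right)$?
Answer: $361$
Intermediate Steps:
$c{\left(m,M \right)} = m \left(1 + M\right)$
$\left(-25 + c{\left(11,\left(-3\right) \left(-1\right) \right)}\right)^{2} = \left(-25 + 11 \left(1 - -3\right)\right)^{2} = \left(-25 + 11 \left(1 + 3\right)\right)^{2} = \left(-25 + 11 \cdot 4\right)^{2} = \left(-25 + 44\right)^{2} = 19^{2} = 361$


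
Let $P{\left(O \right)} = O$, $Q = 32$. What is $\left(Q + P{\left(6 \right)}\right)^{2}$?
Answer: $1444$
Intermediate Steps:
$\left(Q + P{\left(6 \right)}\right)^{2} = \left(32 + 6\right)^{2} = 38^{2} = 1444$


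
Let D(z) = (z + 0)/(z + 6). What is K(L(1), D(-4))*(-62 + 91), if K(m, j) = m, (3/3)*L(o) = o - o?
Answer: 0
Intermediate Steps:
L(o) = 0 (L(o) = o - o = 0)
D(z) = z/(6 + z)
K(L(1), D(-4))*(-62 + 91) = 0*(-62 + 91) = 0*29 = 0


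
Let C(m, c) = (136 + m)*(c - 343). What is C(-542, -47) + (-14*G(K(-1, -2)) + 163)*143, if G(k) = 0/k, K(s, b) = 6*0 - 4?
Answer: 181649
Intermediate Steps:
K(s, b) = -4 (K(s, b) = 0 - 4 = -4)
G(k) = 0
C(m, c) = (-343 + c)*(136 + m) (C(m, c) = (136 + m)*(-343 + c) = (-343 + c)*(136 + m))
C(-542, -47) + (-14*G(K(-1, -2)) + 163)*143 = (-46648 - 343*(-542) + 136*(-47) - 47*(-542)) + (-14*0 + 163)*143 = (-46648 + 185906 - 6392 + 25474) + (0 + 163)*143 = 158340 + 163*143 = 158340 + 23309 = 181649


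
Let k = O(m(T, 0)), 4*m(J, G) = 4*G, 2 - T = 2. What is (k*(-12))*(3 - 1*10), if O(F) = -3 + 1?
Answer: -168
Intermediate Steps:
T = 0 (T = 2 - 1*2 = 2 - 2 = 0)
m(J, G) = G (m(J, G) = (4*G)/4 = G)
O(F) = -2
k = -2
(k*(-12))*(3 - 1*10) = (-2*(-12))*(3 - 1*10) = 24*(3 - 10) = 24*(-7) = -168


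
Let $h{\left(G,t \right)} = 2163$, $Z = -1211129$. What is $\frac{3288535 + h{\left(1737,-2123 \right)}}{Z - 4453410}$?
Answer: $- \frac{3290698}{5664539} \approx -0.58093$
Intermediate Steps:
$\frac{3288535 + h{\left(1737,-2123 \right)}}{Z - 4453410} = \frac{3288535 + 2163}{-1211129 - 4453410} = \frac{3290698}{-5664539} = 3290698 \left(- \frac{1}{5664539}\right) = - \frac{3290698}{5664539}$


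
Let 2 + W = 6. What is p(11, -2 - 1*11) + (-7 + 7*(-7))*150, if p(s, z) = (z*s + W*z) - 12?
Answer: -8607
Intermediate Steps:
W = 4 (W = -2 + 6 = 4)
p(s, z) = -12 + 4*z + s*z (p(s, z) = (z*s + 4*z) - 12 = (s*z + 4*z) - 12 = (4*z + s*z) - 12 = -12 + 4*z + s*z)
p(11, -2 - 1*11) + (-7 + 7*(-7))*150 = (-12 + 4*(-2 - 1*11) + 11*(-2 - 1*11)) + (-7 + 7*(-7))*150 = (-12 + 4*(-2 - 11) + 11*(-2 - 11)) + (-7 - 49)*150 = (-12 + 4*(-13) + 11*(-13)) - 56*150 = (-12 - 52 - 143) - 8400 = -207 - 8400 = -8607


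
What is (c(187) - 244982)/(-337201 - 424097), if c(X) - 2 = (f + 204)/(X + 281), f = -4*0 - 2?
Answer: 57325219/178143732 ≈ 0.32179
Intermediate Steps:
f = -2 (f = 0 - 2 = -2)
c(X) = 2 + 202/(281 + X) (c(X) = 2 + (-2 + 204)/(X + 281) = 2 + 202/(281 + X))
(c(187) - 244982)/(-337201 - 424097) = (2*(382 + 187)/(281 + 187) - 244982)/(-337201 - 424097) = (2*569/468 - 244982)/(-761298) = (2*(1/468)*569 - 244982)*(-1/761298) = (569/234 - 244982)*(-1/761298) = -57325219/234*(-1/761298) = 57325219/178143732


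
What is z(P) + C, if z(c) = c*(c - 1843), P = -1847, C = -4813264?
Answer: 2002166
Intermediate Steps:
z(c) = c*(-1843 + c)
z(P) + C = -1847*(-1843 - 1847) - 4813264 = -1847*(-3690) - 4813264 = 6815430 - 4813264 = 2002166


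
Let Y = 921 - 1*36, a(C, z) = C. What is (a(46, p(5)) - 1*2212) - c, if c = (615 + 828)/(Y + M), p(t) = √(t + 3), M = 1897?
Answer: -463635/214 ≈ -2166.5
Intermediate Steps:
p(t) = √(3 + t)
Y = 885 (Y = 921 - 36 = 885)
c = 111/214 (c = (615 + 828)/(885 + 1897) = 1443/2782 = 1443*(1/2782) = 111/214 ≈ 0.51869)
(a(46, p(5)) - 1*2212) - c = (46 - 1*2212) - 1*111/214 = (46 - 2212) - 111/214 = -2166 - 111/214 = -463635/214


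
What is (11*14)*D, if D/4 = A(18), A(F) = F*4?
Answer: 44352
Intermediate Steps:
A(F) = 4*F
D = 288 (D = 4*(4*18) = 4*72 = 288)
(11*14)*D = (11*14)*288 = 154*288 = 44352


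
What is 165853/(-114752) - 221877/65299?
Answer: -36290864551/7493190848 ≈ -4.8432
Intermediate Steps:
165853/(-114752) - 221877/65299 = 165853*(-1/114752) - 221877*1/65299 = -165853/114752 - 221877/65299 = -36290864551/7493190848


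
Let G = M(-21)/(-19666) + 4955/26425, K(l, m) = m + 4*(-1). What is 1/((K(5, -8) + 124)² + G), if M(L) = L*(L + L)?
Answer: 51967405/651886542138 ≈ 7.9718e-5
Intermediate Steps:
K(l, m) = -4 + m (K(l, m) = m - 4 = -4 + m)
M(L) = 2*L² (M(L) = L*(2*L) = 2*L²)
G = 7413818/51967405 (G = (2*(-21)²)/(-19666) + 4955/26425 = (2*441)*(-1/19666) + 4955*(1/26425) = 882*(-1/19666) + 991/5285 = -441/9833 + 991/5285 = 7413818/51967405 ≈ 0.14266)
1/((K(5, -8) + 124)² + G) = 1/(((-4 - 8) + 124)² + 7413818/51967405) = 1/((-12 + 124)² + 7413818/51967405) = 1/(112² + 7413818/51967405) = 1/(12544 + 7413818/51967405) = 1/(651886542138/51967405) = 51967405/651886542138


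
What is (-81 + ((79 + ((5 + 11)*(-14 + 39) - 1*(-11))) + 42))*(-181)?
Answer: -81631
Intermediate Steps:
(-81 + ((79 + ((5 + 11)*(-14 + 39) - 1*(-11))) + 42))*(-181) = (-81 + ((79 + (16*25 + 11)) + 42))*(-181) = (-81 + ((79 + (400 + 11)) + 42))*(-181) = (-81 + ((79 + 411) + 42))*(-181) = (-81 + (490 + 42))*(-181) = (-81 + 532)*(-181) = 451*(-181) = -81631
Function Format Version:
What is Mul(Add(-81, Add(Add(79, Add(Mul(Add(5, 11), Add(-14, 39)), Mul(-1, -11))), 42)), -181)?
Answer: -81631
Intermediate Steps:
Mul(Add(-81, Add(Add(79, Add(Mul(Add(5, 11), Add(-14, 39)), Mul(-1, -11))), 42)), -181) = Mul(Add(-81, Add(Add(79, Add(Mul(16, 25), 11)), 42)), -181) = Mul(Add(-81, Add(Add(79, Add(400, 11)), 42)), -181) = Mul(Add(-81, Add(Add(79, 411), 42)), -181) = Mul(Add(-81, Add(490, 42)), -181) = Mul(Add(-81, 532), -181) = Mul(451, -181) = -81631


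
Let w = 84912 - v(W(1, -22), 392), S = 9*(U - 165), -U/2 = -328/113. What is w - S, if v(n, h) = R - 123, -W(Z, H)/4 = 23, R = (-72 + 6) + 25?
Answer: 9775489/113 ≈ 86509.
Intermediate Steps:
U = 656/113 (U = -(-656)/113 = -2*(-328/113) = 656/113 ≈ 5.8053)
R = -41 (R = -66 + 25 = -41)
W(Z, H) = -92 (W(Z, H) = -4*23 = -92)
v(n, h) = -164 (v(n, h) = -41 - 123 = -164)
S = -161901/113 (S = 9*(656/113 - 165) = 9*(-17989/113) = -161901/113 ≈ -1432.8)
w = 85076 (w = 84912 - 1*(-164) = 84912 + 164 = 85076)
w - S = 85076 - 1*(-161901/113) = 85076 + 161901/113 = 9775489/113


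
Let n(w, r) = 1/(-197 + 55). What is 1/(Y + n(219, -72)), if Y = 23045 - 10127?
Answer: 142/1834355 ≈ 7.7411e-5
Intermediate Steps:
Y = 12918
n(w, r) = -1/142 (n(w, r) = 1/(-142) = -1/142)
1/(Y + n(219, -72)) = 1/(12918 - 1/142) = 1/(1834355/142) = 142/1834355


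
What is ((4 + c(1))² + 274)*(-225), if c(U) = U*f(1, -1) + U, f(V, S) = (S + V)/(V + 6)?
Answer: -67275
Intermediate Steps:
f(V, S) = (S + V)/(6 + V)
c(U) = U (c(U) = U*((-1 + 1)/(6 + 1)) + U = U*(0/7) + U = U*((⅐)*0) + U = U*0 + U = 0 + U = U)
((4 + c(1))² + 274)*(-225) = ((4 + 1)² + 274)*(-225) = (5² + 274)*(-225) = (25 + 274)*(-225) = 299*(-225) = -67275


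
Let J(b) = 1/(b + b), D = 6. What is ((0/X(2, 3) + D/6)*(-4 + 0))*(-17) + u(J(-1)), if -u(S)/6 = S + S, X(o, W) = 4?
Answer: 74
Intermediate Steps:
J(b) = 1/(2*b)
u(S) = -12*S (u(S) = -6*(S + S) = -12*S)
((0/X(2, 3) + D/6)*(-4 + 0))*(-17) + u(J(-1)) = ((0/4 + 6/6)*(-4 + 0))*(-17) - 6/(-1) = ((0*(¼) + 6*(⅙))*(-4))*(-17) - 6*(-1) = ((0 + 1)*(-4))*(-17) - 12*(-½) = (1*(-4))*(-17) + 6 = -4*(-17) + 6 = 68 + 6 = 74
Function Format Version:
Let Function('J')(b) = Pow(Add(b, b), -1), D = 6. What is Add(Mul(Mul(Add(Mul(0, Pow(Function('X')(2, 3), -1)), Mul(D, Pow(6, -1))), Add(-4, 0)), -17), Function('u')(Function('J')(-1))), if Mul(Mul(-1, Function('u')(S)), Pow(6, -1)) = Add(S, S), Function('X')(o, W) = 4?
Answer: 74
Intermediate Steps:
Function('J')(b) = Mul(Rational(1, 2), Pow(b, -1)) (Function('J')(b) = Pow(Mul(2, b), -1) = Mul(Rational(1, 2), Pow(b, -1)))
Function('u')(S) = Mul(-12, S) (Function('u')(S) = Mul(-6, Add(S, S)) = Mul(-6, Mul(2, S)) = Mul(-12, S))
Add(Mul(Mul(Add(Mul(0, Pow(Function('X')(2, 3), -1)), Mul(D, Pow(6, -1))), Add(-4, 0)), -17), Function('u')(Function('J')(-1))) = Add(Mul(Mul(Add(Mul(0, Pow(4, -1)), Mul(6, Pow(6, -1))), Add(-4, 0)), -17), Mul(-12, Mul(Rational(1, 2), Pow(-1, -1)))) = Add(Mul(Mul(Add(Mul(0, Rational(1, 4)), Mul(6, Rational(1, 6))), -4), -17), Mul(-12, Mul(Rational(1, 2), -1))) = Add(Mul(Mul(Add(0, 1), -4), -17), Mul(-12, Rational(-1, 2))) = Add(Mul(Mul(1, -4), -17), 6) = Add(Mul(-4, -17), 6) = Add(68, 6) = 74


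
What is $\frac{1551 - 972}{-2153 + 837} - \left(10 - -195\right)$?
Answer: $- \frac{270359}{1316} \approx -205.44$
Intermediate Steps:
$\frac{1551 - 972}{-2153 + 837} - \left(10 - -195\right) = \frac{579}{-1316} - \left(10 + 195\right) = 579 \left(- \frac{1}{1316}\right) - 205 = - \frac{579}{1316} - 205 = - \frac{270359}{1316}$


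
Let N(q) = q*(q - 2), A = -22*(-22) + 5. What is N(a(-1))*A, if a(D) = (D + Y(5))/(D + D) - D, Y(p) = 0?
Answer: -1467/4 ≈ -366.75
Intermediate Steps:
A = 489 (A = 484 + 5 = 489)
a(D) = ½ - D (a(D) = (D + 0)/(D + D) - D = D/((2*D)) - D = D*(1/(2*D)) - D = ½ - D)
N(q) = q*(-2 + q)
N(a(-1))*A = ((½ - 1*(-1))*(-2 + (½ - 1*(-1))))*489 = ((½ + 1)*(-2 + (½ + 1)))*489 = (3*(-2 + 3/2)/2)*489 = ((3/2)*(-½))*489 = -¾*489 = -1467/4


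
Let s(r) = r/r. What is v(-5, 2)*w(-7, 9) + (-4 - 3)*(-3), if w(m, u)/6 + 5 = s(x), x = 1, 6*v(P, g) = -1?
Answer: 25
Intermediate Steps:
v(P, g) = -⅙ (v(P, g) = (⅙)*(-1) = -⅙)
s(r) = 1
w(m, u) = -24 (w(m, u) = -30 + 6*1 = -30 + 6 = -24)
v(-5, 2)*w(-7, 9) + (-4 - 3)*(-3) = -⅙*(-24) + (-4 - 3)*(-3) = 4 - 7*(-3) = 4 + 21 = 25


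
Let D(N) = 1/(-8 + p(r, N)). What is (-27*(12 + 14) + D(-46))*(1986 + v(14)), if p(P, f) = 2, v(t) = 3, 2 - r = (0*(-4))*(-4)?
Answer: -2793219/2 ≈ -1.3966e+6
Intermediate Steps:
r = 2 (r = 2 - 0*(-4)*(-4) = 2 - 0*(-4) = 2 - 1*0 = 2 + 0 = 2)
D(N) = -1/6 (D(N) = 1/(-8 + 2) = 1/(-6) = -1/6)
(-27*(12 + 14) + D(-46))*(1986 + v(14)) = (-27*(12 + 14) - 1/6)*(1986 + 3) = (-27*26 - 1/6)*1989 = (-702 - 1/6)*1989 = -4213/6*1989 = -2793219/2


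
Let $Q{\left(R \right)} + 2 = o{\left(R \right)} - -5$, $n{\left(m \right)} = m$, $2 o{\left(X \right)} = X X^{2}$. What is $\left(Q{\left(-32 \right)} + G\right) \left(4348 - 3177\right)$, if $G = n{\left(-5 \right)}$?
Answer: $-19188006$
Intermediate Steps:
$o{\left(X \right)} = \frac{X^{3}}{2}$ ($o{\left(X \right)} = \frac{X X^{2}}{2} = \frac{X^{3}}{2}$)
$G = -5$
$Q{\left(R \right)} = 3 + \frac{R^{3}}{2}$ ($Q{\left(R \right)} = -2 + \left(\frac{R^{3}}{2} - -5\right) = -2 + \left(\frac{R^{3}}{2} + 5\right) = -2 + \left(5 + \frac{R^{3}}{2}\right) = 3 + \frac{R^{3}}{2}$)
$\left(Q{\left(-32 \right)} + G\right) \left(4348 - 3177\right) = \left(\left(3 + \frac{\left(-32\right)^{3}}{2}\right) - 5\right) \left(4348 - 3177\right) = \left(\left(3 + \frac{1}{2} \left(-32768\right)\right) - 5\right) \left(4348 - 3177\right) = \left(\left(3 - 16384\right) - 5\right) \left(4348 - 3177\right) = \left(-16381 - 5\right) 1171 = \left(-16386\right) 1171 = -19188006$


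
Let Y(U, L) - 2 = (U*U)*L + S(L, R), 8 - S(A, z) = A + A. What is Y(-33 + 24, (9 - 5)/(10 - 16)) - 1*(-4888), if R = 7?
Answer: 14536/3 ≈ 4845.3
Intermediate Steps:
S(A, z) = 8 - 2*A (S(A, z) = 8 - (A + A) = 8 - 2*A)
Y(U, L) = 10 - 2*L + L*U² (Y(U, L) = 2 + ((U*U)*L + (8 - 2*L)) = 2 + (U²*L + (8 - 2*L)) = 2 + (L*U² + (8 - 2*L)) = 2 + (8 - 2*L + L*U²) = 10 - 2*L + L*U²)
Y(-33 + 24, (9 - 5)/(10 - 16)) - 1*(-4888) = (10 - 2*(9 - 5)/(10 - 16) + ((9 - 5)/(10 - 16))*(-33 + 24)²) - 1*(-4888) = (10 - 8/(-6) + (4/(-6))*(-9)²) + 4888 = (10 - 8*(-1)/6 + (4*(-⅙))*81) + 4888 = (10 - 2*(-⅔) - ⅔*81) + 4888 = (10 + 4/3 - 54) + 4888 = -128/3 + 4888 = 14536/3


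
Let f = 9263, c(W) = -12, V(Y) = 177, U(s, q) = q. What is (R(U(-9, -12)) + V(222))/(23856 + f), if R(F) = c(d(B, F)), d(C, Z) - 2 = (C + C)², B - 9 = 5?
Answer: 165/33119 ≈ 0.0049820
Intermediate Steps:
B = 14 (B = 9 + 5 = 14)
d(C, Z) = 2 + 4*C² (d(C, Z) = 2 + (C + C)² = 2 + (2*C)² = 2 + 4*C²)
R(F) = -12
(R(U(-9, -12)) + V(222))/(23856 + f) = (-12 + 177)/(23856 + 9263) = 165/33119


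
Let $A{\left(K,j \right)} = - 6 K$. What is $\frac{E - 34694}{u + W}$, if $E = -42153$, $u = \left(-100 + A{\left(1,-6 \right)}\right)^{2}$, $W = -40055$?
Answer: $\frac{76847}{28819} \approx 2.6665$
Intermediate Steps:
$u = 11236$ ($u = \left(-100 - 6\right)^{2} = \left(-106\right)^{2} = 11236$)
$\frac{E - 34694}{u + W} = \frac{-42153 - 34694}{11236 - 40055} = - \frac{76847}{-28819} = \left(-76847\right) \left(- \frac{1}{28819}\right) = \frac{76847}{28819}$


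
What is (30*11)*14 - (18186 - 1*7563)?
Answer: -6003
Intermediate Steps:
(30*11)*14 - (18186 - 1*7563) = 330*14 - (18186 - 7563) = 4620 - 1*10623 = 4620 - 10623 = -6003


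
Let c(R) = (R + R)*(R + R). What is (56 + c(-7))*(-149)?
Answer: -37548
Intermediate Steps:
c(R) = 4*R² (c(R) = (2*R)*(2*R) = 4*R²)
(56 + c(-7))*(-149) = (56 + 4*(-7)²)*(-149) = (56 + 4*49)*(-149) = (56 + 196)*(-149) = 252*(-149) = -37548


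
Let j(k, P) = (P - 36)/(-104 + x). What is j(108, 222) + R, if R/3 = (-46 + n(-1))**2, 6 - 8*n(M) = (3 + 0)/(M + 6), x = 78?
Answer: 128042991/20800 ≈ 6155.9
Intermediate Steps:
j(k, P) = 18/13 - P/26 (j(k, P) = (P - 36)/(-104 + 78) = (-36 + P)/(-26) = (-36 + P)*(-1/26) = 18/13 - P/26)
n(M) = 3/4 - 3/(8*(6 + M)) (n(M) = 3/4 - (3 + 0)/(8*(M + 6)) = 3/4 - 3/(8*(6 + M)))
R = 9860907/1600 (R = 3*(-46 + 3*(11 + 2*(-1))/(8*(6 - 1)))**2 = 3*(-46 + (3/8)*(11 - 2)/5)**2 = 3*(-46 + (3/8)*(1/5)*9)**2 = 3*(-46 + 27/40)**2 = 3*(-1813/40)**2 = 3*(3286969/1600) = 9860907/1600 ≈ 6163.1)
j(108, 222) + R = (18/13 - 1/26*222) + 9860907/1600 = (18/13 - 111/13) + 9860907/1600 = -93/13 + 9860907/1600 = 128042991/20800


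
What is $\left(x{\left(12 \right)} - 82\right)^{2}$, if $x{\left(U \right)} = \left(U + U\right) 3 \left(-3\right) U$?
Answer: $7150276$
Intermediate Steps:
$x{\left(U \right)} = - 18 U^{2}$ ($x{\left(U \right)} = 2 U 3 \left(-3\right) U = 6 U \left(-3\right) U = - 18 U U = - 18 U^{2}$)
$\left(x{\left(12 \right)} - 82\right)^{2} = \left(- 18 \cdot 12^{2} - 82\right)^{2} = \left(\left(-18\right) 144 - 82\right)^{2} = \left(-2592 - 82\right)^{2} = \left(-2674\right)^{2} = 7150276$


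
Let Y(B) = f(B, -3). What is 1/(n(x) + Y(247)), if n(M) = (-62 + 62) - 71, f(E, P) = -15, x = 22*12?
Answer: -1/86 ≈ -0.011628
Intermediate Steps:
x = 264
n(M) = -71 (n(M) = 0 - 71 = -71)
Y(B) = -15
1/(n(x) + Y(247)) = 1/(-71 - 15) = 1/(-86) = -1/86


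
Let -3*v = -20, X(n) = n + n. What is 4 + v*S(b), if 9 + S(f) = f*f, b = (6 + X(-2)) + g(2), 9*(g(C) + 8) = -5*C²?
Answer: 95912/243 ≈ 394.70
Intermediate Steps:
g(C) = -8 - 5*C²/9 (g(C) = -8 + (-5*C²)/9 = -8 - 5*C²/9)
X(n) = 2*n
b = -74/9 (b = (6 + 2*(-2)) + (-8 - 5/9*2²) = (6 - 4) + (-8 - 5/9*4) = 2 + (-8 - 20/9) = 2 - 92/9 = -74/9 ≈ -8.2222)
v = 20/3 (v = -⅓*(-20) = 20/3 ≈ 6.6667)
S(f) = -9 + f² (S(f) = -9 + f*f = -9 + f²)
4 + v*S(b) = 4 + 20*(-9 + (-74/9)²)/3 = 4 + 20*(-9 + 5476/81)/3 = 4 + (20/3)*(4747/81) = 4 + 94940/243 = 95912/243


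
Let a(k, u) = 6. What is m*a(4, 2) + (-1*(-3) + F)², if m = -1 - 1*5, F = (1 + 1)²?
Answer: 13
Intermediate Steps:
F = 4 (F = 2² = 4)
m = -6 (m = -1 - 5 = -6)
m*a(4, 2) + (-1*(-3) + F)² = -6*6 + (-1*(-3) + 4)² = -36 + (3 + 4)² = -36 + 7² = -36 + 49 = 13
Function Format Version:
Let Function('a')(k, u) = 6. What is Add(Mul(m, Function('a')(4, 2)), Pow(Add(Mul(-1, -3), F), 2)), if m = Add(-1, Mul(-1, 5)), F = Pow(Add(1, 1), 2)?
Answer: 13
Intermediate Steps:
F = 4 (F = Pow(2, 2) = 4)
m = -6 (m = Add(-1, -5) = -6)
Add(Mul(m, Function('a')(4, 2)), Pow(Add(Mul(-1, -3), F), 2)) = Add(Mul(-6, 6), Pow(Add(Mul(-1, -3), 4), 2)) = Add(-36, Pow(Add(3, 4), 2)) = Add(-36, Pow(7, 2)) = Add(-36, 49) = 13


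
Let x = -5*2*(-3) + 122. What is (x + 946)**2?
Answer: 1205604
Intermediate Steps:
x = 152 (x = -10*(-3) + 122 = 30 + 122 = 152)
(x + 946)**2 = (152 + 946)**2 = 1098**2 = 1205604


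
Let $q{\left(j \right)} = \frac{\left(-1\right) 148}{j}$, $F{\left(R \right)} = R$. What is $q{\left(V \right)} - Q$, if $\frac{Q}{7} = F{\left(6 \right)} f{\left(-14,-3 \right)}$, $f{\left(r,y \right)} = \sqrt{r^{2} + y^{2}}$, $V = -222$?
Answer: $\frac{2}{3} - 42 \sqrt{205} \approx -600.68$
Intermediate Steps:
$q{\left(j \right)} = - \frac{148}{j}$
$Q = 42 \sqrt{205}$ ($Q = 7 \cdot 6 \sqrt{\left(-14\right)^{2} + \left(-3\right)^{2}} = 7 \cdot 6 \sqrt{196 + 9} = 7 \cdot 6 \sqrt{205} = 42 \sqrt{205} \approx 601.35$)
$q{\left(V \right)} - Q = - \frac{148}{-222} - 42 \sqrt{205} = \left(-148\right) \left(- \frac{1}{222}\right) - 42 \sqrt{205} = \frac{2}{3} - 42 \sqrt{205}$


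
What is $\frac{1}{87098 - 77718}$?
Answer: $\frac{1}{9380} \approx 0.00010661$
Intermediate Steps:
$\frac{1}{87098 - 77718} = \frac{1}{9380}$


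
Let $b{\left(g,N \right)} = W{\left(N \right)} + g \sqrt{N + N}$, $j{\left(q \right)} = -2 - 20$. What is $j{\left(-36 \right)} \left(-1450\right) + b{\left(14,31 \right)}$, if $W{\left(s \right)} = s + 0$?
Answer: $31931 + 14 \sqrt{62} \approx 32041.0$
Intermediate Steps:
$W{\left(s \right)} = s$
$j{\left(q \right)} = -22$ ($j{\left(q \right)} = -2 - 20 = -22$)
$b{\left(g,N \right)} = N + g \sqrt{2} \sqrt{N}$ ($b{\left(g,N \right)} = N + g \sqrt{N + N} = N + g \sqrt{2 N} = N + g \sqrt{2} \sqrt{N}$)
$j{\left(-36 \right)} \left(-1450\right) + b{\left(14,31 \right)} = \left(-22\right) \left(-1450\right) + \left(31 + 14 \sqrt{2} \sqrt{31}\right) = 31900 + \left(31 + 14 \sqrt{62}\right) = 31931 + 14 \sqrt{62}$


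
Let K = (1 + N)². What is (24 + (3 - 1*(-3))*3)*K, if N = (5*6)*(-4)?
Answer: 594762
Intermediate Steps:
N = -120 (N = 30*(-4) = -120)
K = 14161 (K = (1 - 120)² = (-119)² = 14161)
(24 + (3 - 1*(-3))*3)*K = (24 + (3 - 1*(-3))*3)*14161 = (24 + (3 + 3)*3)*14161 = (24 + 6*3)*14161 = (24 + 18)*14161 = 42*14161 = 594762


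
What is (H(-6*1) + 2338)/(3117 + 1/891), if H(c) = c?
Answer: 519453/694312 ≈ 0.74815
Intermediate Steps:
(H(-6*1) + 2338)/(3117 + 1/891) = (-6*1 + 2338)/(3117 + 1/891) = (-6 + 2338)/(3117 + 1/891) = 2332/(2777248/891) = 2332*(891/2777248) = 519453/694312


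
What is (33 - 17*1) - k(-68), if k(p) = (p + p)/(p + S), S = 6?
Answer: 428/31 ≈ 13.806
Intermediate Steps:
k(p) = 2*p/(6 + p) (k(p) = (p + p)/(p + 6) = (2*p)/(6 + p) = 2*p/(6 + p))
(33 - 17*1) - k(-68) = (33 - 17*1) - 2*(-68)/(6 - 68) = (33 - 17) - 2*(-68)/(-62) = 16 - 2*(-68)*(-1)/62 = 16 - 1*68/31 = 16 - 68/31 = 428/31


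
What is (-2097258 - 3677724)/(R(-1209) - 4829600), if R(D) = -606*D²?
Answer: 2887491/445304143 ≈ 0.0064843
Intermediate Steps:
(-2097258 - 3677724)/(R(-1209) - 4829600) = (-2097258 - 3677724)/(-606*(-1209)² - 4829600) = -5774982/(-606*1461681 - 4829600) = -5774982/(-885778686 - 4829600) = -5774982/(-890608286) = -5774982*(-1/890608286) = 2887491/445304143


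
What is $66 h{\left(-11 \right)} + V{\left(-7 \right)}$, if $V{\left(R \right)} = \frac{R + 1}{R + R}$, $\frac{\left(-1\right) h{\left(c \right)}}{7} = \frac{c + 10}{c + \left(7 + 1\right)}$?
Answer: $- \frac{1075}{7} \approx -153.57$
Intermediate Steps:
$h{\left(c \right)} = - \frac{7 \left(10 + c\right)}{8 + c}$ ($h{\left(c \right)} = - 7 \frac{c + 10}{c + \left(7 + 1\right)} = - 7 \frac{10 + c}{c + 8} = - 7 \frac{10 + c}{8 + c} = - \frac{7 \left(10 + c\right)}{8 + c}$)
$V{\left(R \right)} = \frac{1 + R}{2 R}$
$66 h{\left(-11 \right)} + V{\left(-7 \right)} = 66 \frac{7 \left(-10 - -11\right)}{8 - 11} + \frac{1 - 7}{2 \left(-7\right)} = 66 \frac{7 \left(-10 + 11\right)}{-3} + \frac{1}{2} \left(- \frac{1}{7}\right) \left(-6\right) = 66 \cdot 7 \left(- \frac{1}{3}\right) 1 + \frac{3}{7} = 66 \left(- \frac{7}{3}\right) + \frac{3}{7} = -154 + \frac{3}{7} = - \frac{1075}{7}$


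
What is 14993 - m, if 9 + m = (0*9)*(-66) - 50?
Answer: 15052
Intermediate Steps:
m = -59 (m = -9 + ((0*9)*(-66) - 50) = -9 + (0*(-66) - 50) = -9 + (0 - 50) = -9 - 50 = -59)
14993 - m = 14993 - 1*(-59) = 14993 + 59 = 15052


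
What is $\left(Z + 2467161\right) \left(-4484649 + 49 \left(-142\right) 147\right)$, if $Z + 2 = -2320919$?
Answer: $-805413144000$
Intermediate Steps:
$Z = -2320921$ ($Z = -2 - 2320919 = -2320921$)
$\left(Z + 2467161\right) \left(-4484649 + 49 \left(-142\right) 147\right) = \left(-2320921 + 2467161\right) \left(-4484649 + 49 \left(-142\right) 147\right) = 146240 \left(-4484649 - 1022826\right) = 146240 \left(-5507475\right) = -805413144000$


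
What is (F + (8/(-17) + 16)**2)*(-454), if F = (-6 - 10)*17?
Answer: 4046048/289 ≈ 14000.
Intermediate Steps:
F = -272 (F = -16*17 = -272)
(F + (8/(-17) + 16)**2)*(-454) = (-272 + (8/(-17) + 16)**2)*(-454) = (-272 + (8*(-1/17) + 16)**2)*(-454) = (-272 + (-8/17 + 16)**2)*(-454) = (-272 + (264/17)**2)*(-454) = (-272 + 69696/289)*(-454) = -8912/289*(-454) = 4046048/289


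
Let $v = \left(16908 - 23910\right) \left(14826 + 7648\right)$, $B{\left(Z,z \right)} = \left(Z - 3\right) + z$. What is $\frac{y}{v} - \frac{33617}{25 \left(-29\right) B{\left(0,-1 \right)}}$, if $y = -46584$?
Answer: $- \frac{146942642481}{12676459700} \approx -11.592$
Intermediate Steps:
$B{\left(Z,z \right)} = -3 + Z + z$ ($B{\left(Z,z \right)} = \left(-3 + Z\right) + z = -3 + Z + z$)
$v = -157362948$ ($v = \left(-7002\right) 22474 = -157362948$)
$\frac{y}{v} - \frac{33617}{25 \left(-29\right) B{\left(0,-1 \right)}} = - \frac{46584}{-157362948} - \frac{33617}{25 \left(-29\right) \left(-3 + 0 - 1\right)} = \left(-46584\right) \left(- \frac{1}{157362948}\right) - \frac{33617}{\left(-725\right) \left(-4\right)} = \frac{1294}{4371193} - \frac{33617}{2900} = - \frac{146942642481}{12676459700}$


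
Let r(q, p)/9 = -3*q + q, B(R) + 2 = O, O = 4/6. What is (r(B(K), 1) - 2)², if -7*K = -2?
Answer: 484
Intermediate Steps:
K = 2/7 (K = -⅐*(-2) = 2/7 ≈ 0.28571)
O = ⅔ (O = 4*(⅙) = ⅔ ≈ 0.66667)
B(R) = -4/3 (B(R) = -2 + ⅔ = -4/3)
r(q, p) = -18*q (r(q, p) = 9*(-3*q + q) = 9*(-2*q) = -18*q)
(r(B(K), 1) - 2)² = (-18*(-4/3) - 2)² = (24 - 2)² = 22² = 484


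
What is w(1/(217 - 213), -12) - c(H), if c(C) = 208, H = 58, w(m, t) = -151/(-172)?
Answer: -35625/172 ≈ -207.12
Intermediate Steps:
w(m, t) = 151/172 (w(m, t) = -151*(-1/172) = 151/172)
w(1/(217 - 213), -12) - c(H) = 151/172 - 1*208 = 151/172 - 208 = -35625/172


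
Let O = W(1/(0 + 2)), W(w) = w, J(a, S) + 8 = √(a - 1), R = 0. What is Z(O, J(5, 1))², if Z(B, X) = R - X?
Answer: 36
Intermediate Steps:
J(a, S) = -8 + √(-1 + a) (J(a, S) = -8 + √(a - 1) = -8 + √(-1 + a))
O = ½ (O = 1/(0 + 2) = 1/2 = ½ ≈ 0.50000)
Z(B, X) = -X (Z(B, X) = 0 - X = -X)
Z(O, J(5, 1))² = (-(-8 + √(-1 + 5)))² = (-(-8 + √4))² = (-(-8 + 2))² = (-1*(-6))² = 6² = 36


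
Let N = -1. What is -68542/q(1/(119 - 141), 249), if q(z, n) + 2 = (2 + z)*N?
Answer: 1507924/87 ≈ 17332.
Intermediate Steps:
q(z, n) = -4 - z (q(z, n) = -2 + (2 + z)*(-1) = -2 + (-2 - z) = -4 - z)
-68542/q(1/(119 - 141), 249) = -68542/(-4 - 1/(119 - 141)) = -68542/(-4 - 1/(-22)) = -68542/(-4 - 1*(-1/22)) = -68542/(-4 + 1/22) = -68542/(-87/22) = -68542*(-22/87) = 1507924/87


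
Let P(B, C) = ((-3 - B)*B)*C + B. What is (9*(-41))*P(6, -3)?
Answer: -61992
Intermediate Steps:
P(B, C) = B + B*C*(-3 - B) (P(B, C) = (B*(-3 - B))*C + B = B*C*(-3 - B) + B = B + B*C*(-3 - B))
(9*(-41))*P(6, -3) = (9*(-41))*(6*(1 - 3*(-3) - 1*6*(-3))) = -2214*(1 + 9 + 18) = -2214*28 = -369*168 = -61992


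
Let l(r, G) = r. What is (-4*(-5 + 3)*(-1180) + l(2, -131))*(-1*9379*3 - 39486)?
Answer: 638225874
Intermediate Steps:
(-4*(-5 + 3)*(-1180) + l(2, -131))*(-1*9379*3 - 39486) = (-4*(-5 + 3)*(-1180) + 2)*(-1*9379*3 - 39486) = (-4*(-2)*(-1180) + 2)*(-9379*3 - 39486) = (8*(-1180) + 2)*(-28137 - 39486) = (-9440 + 2)*(-67623) = -9438*(-67623) = 638225874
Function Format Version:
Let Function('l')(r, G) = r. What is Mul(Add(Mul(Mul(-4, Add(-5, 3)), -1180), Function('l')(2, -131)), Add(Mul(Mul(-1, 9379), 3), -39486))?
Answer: 638225874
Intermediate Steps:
Mul(Add(Mul(Mul(-4, Add(-5, 3)), -1180), Function('l')(2, -131)), Add(Mul(Mul(-1, 9379), 3), -39486)) = Mul(Add(Mul(Mul(-4, Add(-5, 3)), -1180), 2), Add(Mul(Mul(-1, 9379), 3), -39486)) = Mul(Add(Mul(Mul(-4, -2), -1180), 2), Add(Mul(-9379, 3), -39486)) = Mul(Add(Mul(8, -1180), 2), Add(-28137, -39486)) = Mul(Add(-9440, 2), -67623) = Mul(-9438, -67623) = 638225874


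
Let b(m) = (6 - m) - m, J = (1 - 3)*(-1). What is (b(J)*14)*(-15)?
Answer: -420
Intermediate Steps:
J = 2 (J = -2*(-1) = 2)
b(m) = 6 - 2*m
(b(J)*14)*(-15) = ((6 - 2*2)*14)*(-15) = ((6 - 4)*14)*(-15) = (2*14)*(-15) = 28*(-15) = -420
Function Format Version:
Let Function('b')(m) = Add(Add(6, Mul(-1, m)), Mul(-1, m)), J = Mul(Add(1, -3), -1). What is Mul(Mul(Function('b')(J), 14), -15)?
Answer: -420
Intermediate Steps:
J = 2 (J = Mul(-2, -1) = 2)
Function('b')(m) = Add(6, Mul(-2, m))
Mul(Mul(Function('b')(J), 14), -15) = Mul(Mul(Add(6, Mul(-2, 2)), 14), -15) = Mul(Mul(Add(6, -4), 14), -15) = Mul(Mul(2, 14), -15) = Mul(28, -15) = -420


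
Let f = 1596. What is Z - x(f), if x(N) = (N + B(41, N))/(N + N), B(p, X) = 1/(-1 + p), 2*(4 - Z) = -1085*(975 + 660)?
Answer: 113251010879/127680 ≈ 8.8699e+5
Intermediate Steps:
Z = 1773983/2 (Z = 4 - (-1085)*(975 + 660)/2 = 4 - (-1085)*1635/2 = 4 - ½*(-1773975) = 4 + 1773975/2 = 1773983/2 ≈ 8.8699e+5)
x(N) = (1/40 + N)/(2*N) (x(N) = (N + 1/(-1 + 41))/(N + N) = (N + 1/40)/((2*N)) = (N + 1/40)*(1/(2*N)) = (1/40 + N)*(1/(2*N)) = (1/40 + N)/(2*N))
Z - x(f) = 1773983/2 - (1 + 40*1596)/(80*1596) = 1773983/2 - (1 + 63840)/(80*1596) = 1773983/2 - 63841/(80*1596) = 1773983/2 - 1*63841/127680 = 1773983/2 - 63841/127680 = 113251010879/127680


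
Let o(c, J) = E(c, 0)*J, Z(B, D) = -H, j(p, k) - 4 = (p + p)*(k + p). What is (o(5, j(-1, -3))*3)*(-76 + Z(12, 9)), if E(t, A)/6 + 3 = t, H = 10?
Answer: -37152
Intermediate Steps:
E(t, A) = -18 + 6*t
j(p, k) = 4 + 2*p*(k + p) (j(p, k) = 4 + (p + p)*(k + p) = 4 + (2*p)*(k + p) = 4 + 2*p*(k + p))
Z(B, D) = -10 (Z(B, D) = -1*10 = -10)
o(c, J) = J*(-18 + 6*c) (o(c, J) = (-18 + 6*c)*J = J*(-18 + 6*c))
(o(5, j(-1, -3))*3)*(-76 + Z(12, 9)) = ((6*(4 + 2*(-1)**2 + 2*(-3)*(-1))*(-3 + 5))*3)*(-76 - 10) = ((6*(4 + 2*1 + 6)*2)*3)*(-86) = ((6*(4 + 2 + 6)*2)*3)*(-86) = ((6*12*2)*3)*(-86) = (144*3)*(-86) = 432*(-86) = -37152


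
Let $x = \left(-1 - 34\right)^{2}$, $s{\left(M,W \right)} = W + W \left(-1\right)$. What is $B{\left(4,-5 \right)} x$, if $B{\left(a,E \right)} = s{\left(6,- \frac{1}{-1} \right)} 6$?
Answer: $0$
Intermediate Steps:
$s{\left(M,W \right)} = 0$ ($s{\left(M,W \right)} = W - W = 0$)
$B{\left(a,E \right)} = 0$ ($B{\left(a,E \right)} = 0 \cdot 6 = 0$)
$x = 1225$ ($x = \left(-1 - 34\right)^{2} = \left(-35\right)^{2} = 1225$)
$B{\left(4,-5 \right)} x = 0 \cdot 1225 = 0$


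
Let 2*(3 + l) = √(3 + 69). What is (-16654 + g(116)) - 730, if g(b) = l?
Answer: -17387 + 3*√2 ≈ -17383.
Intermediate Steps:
l = -3 + 3*√2 (l = -3 + √(3 + 69)/2 = -3 + √72/2 = -3 + (6*√2)/2 = -3 + 3*√2 ≈ 1.2426)
g(b) = -3 + 3*√2
(-16654 + g(116)) - 730 = (-16654 + (-3 + 3*√2)) - 730 = (-16657 + 3*√2) - 730 = -17387 + 3*√2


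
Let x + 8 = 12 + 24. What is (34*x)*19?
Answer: 18088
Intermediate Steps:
x = 28 (x = -8 + (12 + 24) = -8 + 36 = 28)
(34*x)*19 = (34*28)*19 = 952*19 = 18088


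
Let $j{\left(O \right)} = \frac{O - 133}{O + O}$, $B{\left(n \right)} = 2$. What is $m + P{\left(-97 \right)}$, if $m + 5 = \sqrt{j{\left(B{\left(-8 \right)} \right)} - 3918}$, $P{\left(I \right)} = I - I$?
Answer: $-5 + \frac{i \sqrt{15803}}{2} \approx -5.0 + 62.855 i$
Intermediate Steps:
$P{\left(I \right)} = 0$
$j{\left(O \right)} = \frac{-133 + O}{2 O}$
$m = -5 + \frac{i \sqrt{15803}}{2}$ ($m = -5 + \sqrt{\frac{-133 + 2}{2 \cdot 2} - 3918} = -5 + \sqrt{\frac{1}{2} \cdot \frac{1}{2} \left(-131\right) - 3918} = -5 + \sqrt{- \frac{131}{4} - 3918} = -5 + \sqrt{- \frac{15803}{4}} = -5 + \frac{i \sqrt{15803}}{2} \approx -5.0 + 62.855 i$)
$m + P{\left(-97 \right)} = \left(-5 + \frac{i \sqrt{15803}}{2}\right) + 0 = -5 + \frac{i \sqrt{15803}}{2}$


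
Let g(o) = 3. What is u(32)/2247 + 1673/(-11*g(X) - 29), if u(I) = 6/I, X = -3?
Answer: -10024585/371504 ≈ -26.984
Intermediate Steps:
u(32)/2247 + 1673/(-11*g(X) - 29) = (6/32)/2247 + 1673/(-11*3 - 29) = (6*(1/32))*(1/2247) + 1673/(-33 - 29) = (3/16)*(1/2247) + 1673/(-62) = 1/11984 + 1673*(-1/62) = 1/11984 - 1673/62 = -10024585/371504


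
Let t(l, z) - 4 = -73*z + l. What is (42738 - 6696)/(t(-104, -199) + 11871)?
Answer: 6007/4383 ≈ 1.3705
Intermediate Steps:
t(l, z) = 4 + l - 73*z (t(l, z) = 4 + (-73*z + l) = 4 + (l - 73*z) = 4 + l - 73*z)
(42738 - 6696)/(t(-104, -199) + 11871) = (42738 - 6696)/((4 - 104 - 73*(-199)) + 11871) = 36042/((4 - 104 + 14527) + 11871) = 36042/(14427 + 11871) = 36042/26298 = 36042*(1/26298) = 6007/4383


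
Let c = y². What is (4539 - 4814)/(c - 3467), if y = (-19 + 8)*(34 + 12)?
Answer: -275/252569 ≈ -0.0010888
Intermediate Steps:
y = -506 (y = -11*46 = -506)
c = 256036 (c = (-506)² = 256036)
(4539 - 4814)/(c - 3467) = (4539 - 4814)/(256036 - 3467) = -275/252569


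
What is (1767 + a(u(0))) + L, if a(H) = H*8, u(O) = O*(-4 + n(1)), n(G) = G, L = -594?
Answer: 1173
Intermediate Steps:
u(O) = -3*O (u(O) = O*(-4 + 1) = O*(-3) = -3*O)
a(H) = 8*H
(1767 + a(u(0))) + L = (1767 + 8*(-3*0)) - 594 = (1767 + 8*0) - 594 = (1767 + 0) - 594 = 1767 - 594 = 1173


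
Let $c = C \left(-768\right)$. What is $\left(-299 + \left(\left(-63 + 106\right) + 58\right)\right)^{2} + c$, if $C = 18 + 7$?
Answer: $20004$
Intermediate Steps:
$C = 25$
$c = -19200$ ($c = 25 \left(-768\right) = -19200$)
$\left(-299 + \left(\left(-63 + 106\right) + 58\right)\right)^{2} + c = \left(-299 + \left(\left(-63 + 106\right) + 58\right)\right)^{2} - 19200 = \left(-299 + \left(43 + 58\right)\right)^{2} - 19200 = \left(-299 + 101\right)^{2} - 19200 = \left(-198\right)^{2} - 19200 = 39204 - 19200 = 20004$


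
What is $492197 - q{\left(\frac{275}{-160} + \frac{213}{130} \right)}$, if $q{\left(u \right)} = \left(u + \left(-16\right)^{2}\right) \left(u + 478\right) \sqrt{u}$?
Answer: $492197 - \frac{529157980849 i \sqrt{21710}}{2249728000} \approx 4.922 \cdot 10^{5} - 34657.0 i$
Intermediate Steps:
$q{\left(u \right)} = \sqrt{u} \left(256 + u\right) \left(478 + u\right)$ ($q{\left(u \right)} = \left(u + 256\right) \left(478 + u\right) \sqrt{u} = \left(256 + u\right) \left(478 + u\right) \sqrt{u} = \sqrt{u} \left(256 + u\right) \left(478 + u\right)$)
$492197 - q{\left(\frac{275}{-160} + \frac{213}{130} \right)} = 492197 - \sqrt{\frac{275}{-160} + \frac{213}{130}} \left(122368 + \left(\frac{275}{-160} + \frac{213}{130}\right)^{2} + 734 \left(\frac{275}{-160} + \frac{213}{130}\right)\right) = 492197 - \sqrt{275 \left(- \frac{1}{160}\right) + 213 \cdot \frac{1}{130}} \left(122368 + \left(275 \left(- \frac{1}{160}\right) + 213 \cdot \frac{1}{130}\right)^{2} + 734 \left(275 \left(- \frac{1}{160}\right) + 213 \cdot \frac{1}{130}\right)\right) = 492197 - \sqrt{- \frac{55}{32} + \frac{213}{130}} \left(122368 + \left(- \frac{55}{32} + \frac{213}{130}\right)^{2} + 734 \left(- \frac{55}{32} + \frac{213}{130}\right)\right) = 492197 - \sqrt{- \frac{167}{2080}} \left(122368 + \left(- \frac{167}{2080}\right)^{2} + 734 \left(- \frac{167}{2080}\right)\right) = 492197 - \frac{i \sqrt{21710}}{520} \left(122368 + \frac{27889}{4326400} - \frac{61289}{1040}\right) = 492197 - \frac{i \sqrt{21710}}{520} \cdot \frac{529157980849}{4326400} = 492197 - \frac{529157980849 i \sqrt{21710}}{2249728000}$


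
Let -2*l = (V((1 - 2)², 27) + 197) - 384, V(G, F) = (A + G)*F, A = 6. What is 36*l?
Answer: -36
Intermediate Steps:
V(G, F) = F*(6 + G) (V(G, F) = (6 + G)*F = F*(6 + G))
l = -1 (l = -((27*(6 + (1 - 2)²) + 197) - 384)/2 = -((27*(6 + (-1)²) + 197) - 384)/2 = -((27*(6 + 1) + 197) - 384)/2 = -((27*7 + 197) - 384)/2 = -((189 + 197) - 384)/2 = -(386 - 384)/2 = -½*2 = -1)
36*l = 36*(-1) = -36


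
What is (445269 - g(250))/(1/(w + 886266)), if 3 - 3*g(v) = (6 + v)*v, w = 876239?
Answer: 2467161549020/3 ≈ 8.2239e+11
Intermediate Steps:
g(v) = 1 - v*(6 + v)/3 (g(v) = 1 - (6 + v)*v/3 = 1 - v*(6 + v)/3)
(445269 - g(250))/(1/(w + 886266)) = (445269 - (1 - 2*250 - ⅓*250²))/(1/(876239 + 886266)) = (445269 - (1 - 500 - ⅓*62500))/(1/1762505) = (445269 - (1 - 500 - 62500/3))/(1/1762505) = (445269 - 1*(-63997/3))*1762505 = (445269 + 63997/3)*1762505 = (1399804/3)*1762505 = 2467161549020/3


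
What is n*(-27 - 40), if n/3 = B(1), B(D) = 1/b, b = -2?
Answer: 201/2 ≈ 100.50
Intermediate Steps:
B(D) = -1/2 (B(D) = 1/(-2) = -1/2)
n = -3/2 (n = 3*(-1/2) = -3/2 ≈ -1.5000)
n*(-27 - 40) = -3*(-27 - 40)/2 = -3/2*(-67) = 201/2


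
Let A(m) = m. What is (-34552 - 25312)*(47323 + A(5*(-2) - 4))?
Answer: -2832105976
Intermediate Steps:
(-34552 - 25312)*(47323 + A(5*(-2) - 4)) = (-34552 - 25312)*(47323 + (5*(-2) - 4)) = -59864*(47323 + (-10 - 4)) = -59864*(47323 - 14) = -59864*47309 = -2832105976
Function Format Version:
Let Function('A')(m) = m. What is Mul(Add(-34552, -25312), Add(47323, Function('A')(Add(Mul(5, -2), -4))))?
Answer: -2832105976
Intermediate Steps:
Mul(Add(-34552, -25312), Add(47323, Function('A')(Add(Mul(5, -2), -4)))) = Mul(Add(-34552, -25312), Add(47323, Add(Mul(5, -2), -4))) = Mul(-59864, Add(47323, Add(-10, -4))) = Mul(-59864, Add(47323, -14)) = Mul(-59864, 47309) = -2832105976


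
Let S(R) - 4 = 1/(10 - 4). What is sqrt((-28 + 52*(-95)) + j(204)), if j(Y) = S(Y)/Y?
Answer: I*sqrt(206747438)/204 ≈ 70.484*I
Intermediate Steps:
S(R) = 25/6 (S(R) = 4 + 1/(10 - 4) = 4 + 1/6 = 25/6)
j(Y) = 25/(6*Y)
sqrt((-28 + 52*(-95)) + j(204)) = sqrt((-28 + 52*(-95)) + (25/6)/204) = sqrt((-28 - 4940) + (25/6)*(1/204)) = sqrt(-4968 + 25/1224) = sqrt(-6080807/1224) = I*sqrt(206747438)/204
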